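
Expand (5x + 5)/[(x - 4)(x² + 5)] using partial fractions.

At x=4: P = (5·4 + 5)/(4² + 5) = 25/21. Q = -P = -25/21, R = 5 - 4·P = 5/21
Result: (25/21)/(x - 4) - ((25/21)x - 5/21)/(x² + 5)


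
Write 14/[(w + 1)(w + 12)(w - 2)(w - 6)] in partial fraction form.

Using Heaviside cover-up: (2/33)/(w + 1) - (1/198)/(w + 12) - (1/12)/(w - 2) + (1/36)/(w - 6)


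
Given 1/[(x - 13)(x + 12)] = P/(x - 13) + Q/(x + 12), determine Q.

Cover-up at x = -12: Q = 1/(-12 - 13) = -1/25


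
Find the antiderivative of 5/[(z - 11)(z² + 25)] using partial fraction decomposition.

Cover-up at z=11: A = 5/(11²+25) = 5/146. Coeff matching: B = -5/146, C = -55/146. Decomposition: (5/146)/(z - 11) - ((5/146)z + 55/146)/(z² + 25). Integrate: linear → ln, quadratic → (1/2)ln + arctan: (5/146) ln|(z - 11)| - (5/292) ln(z² + 25) - (11/146) arctan(z/5) + C


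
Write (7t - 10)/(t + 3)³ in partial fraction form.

(7t - 10) = P(t + 3)² + Q(t + 3) + R. At t = -3: R = 7·(-3) - 10 = -31. Coefficients: P = 0, Q = 7
Result: 7/(t + 3)² - 31/(t + 3)³


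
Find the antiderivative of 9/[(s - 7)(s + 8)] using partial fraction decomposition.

Decompose: 9/[(s - 7)(s + 8)] = (3/5)/(s - 7) - (3/5)/(s + 8). Integrate each term: (3/5) ln|(s - 7)| - (3/5) ln|(s + 8)| + C


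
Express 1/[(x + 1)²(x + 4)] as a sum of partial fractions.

Cover-up at x=-4: R = 1/(-4 + 1)² = 1/9. Cover-up at x=-1: Q = 1/(-1 + 4) = 1/3. Comparing x² coeff: P = -R = -1/9
Result: (-1/9)/(x + 1) + (1/3)/(x + 1)² + (1/9)/(x + 4)


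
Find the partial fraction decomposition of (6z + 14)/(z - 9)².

(6z + 14) = P(z - 9) + Q. At z = 9: Q = 6·9 + 14 = 68. Coeff of z: P = 6
Result: 6/(z - 9) + 68/(z - 9)²


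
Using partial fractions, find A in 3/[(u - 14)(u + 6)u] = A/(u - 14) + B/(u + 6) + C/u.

Cover-up at u = 14: A = 3/[(14 + 6)(14 - 0)] = 3/[(20)(14)] = 3/280


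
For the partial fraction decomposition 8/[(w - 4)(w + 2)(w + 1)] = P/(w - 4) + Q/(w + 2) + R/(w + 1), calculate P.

Cover-up at w = 4: P = 8/[(4 + 2)(4 + 1)] = 8/[(6)(5)] = 8/30 = 4/15


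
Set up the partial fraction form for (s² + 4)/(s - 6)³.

Repeated linear factor (power 3): A/(s - 6) + B/(s - 6)² + C/(s - 6)³


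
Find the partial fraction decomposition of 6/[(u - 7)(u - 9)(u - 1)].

Using cover-up method: P = -1/2, Q = 3/8, R = 1/8
Result: (-1/2)/(u - 7) + (3/8)/(u - 9) + (1/8)/(u - 1)


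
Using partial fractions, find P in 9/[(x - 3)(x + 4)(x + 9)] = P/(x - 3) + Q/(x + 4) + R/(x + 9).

Cover-up at x = 3: P = 9/[(3 + 4)(3 + 9)] = 9/[(7)(12)] = 9/84 = 3/28


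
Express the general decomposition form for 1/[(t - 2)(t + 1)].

Distinct linear factors: P/(t - 2) + Q/(t + 1)


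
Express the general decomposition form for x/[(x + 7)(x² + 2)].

Linear + irreducible quadratic: α/(x + 7) + (βx + γ)/(x² + 2)


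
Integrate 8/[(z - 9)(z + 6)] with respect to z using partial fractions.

Decompose: 8/[(z - 9)(z + 6)] = (8/15)/(z - 9) - (8/15)/(z + 6). Integrate each term: (8/15) ln|(z - 9)| - (8/15) ln|(z + 6)| + C


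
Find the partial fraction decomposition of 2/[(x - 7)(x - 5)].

2/(x - 7)(x - 5) = α/(x - 7) + β/(x - 5). α = 2/(7 - 5) = 1, β = 2/(5 - 7) = -1
Result: 1/(x - 7) - 1/(x - 5)


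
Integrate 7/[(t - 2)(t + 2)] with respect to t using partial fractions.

Decompose: 7/[(t - 2)(t + 2)] = (7/4)/(t - 2) - (7/4)/(t + 2). Integrate each term: (7/4) ln|(t - 2)| - (7/4) ln|(t + 2)| + C


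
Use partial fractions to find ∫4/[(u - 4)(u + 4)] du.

Decompose: 4/[(u - 4)(u + 4)] = (1/2)/(u - 4) - (1/2)/(u + 4). Integrate each term: (1/2) ln|(u - 4)| - (1/2) ln|(u + 4)| + C


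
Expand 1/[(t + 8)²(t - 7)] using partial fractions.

Cover-up at t=7: R = 1/(7 + 8)² = 1/225. Cover-up at t=-8: Q = 1/(-8 - 7) = -1/15. Comparing t² coeff: P = -R = -1/225
Result: (-1/225)/(t + 8) - (1/15)/(t + 8)² + (1/225)/(t - 7)


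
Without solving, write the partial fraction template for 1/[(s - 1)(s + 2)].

Distinct linear factors: P/(s - 1) + Q/(s + 2)


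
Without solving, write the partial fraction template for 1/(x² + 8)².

Repeated quadratic factor: (αx + β)/(x² + 8) + (γx + δ)/(x² + 8)²


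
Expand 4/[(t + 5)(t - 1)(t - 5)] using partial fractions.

Using cover-up method: A = 1/15, B = -1/6, C = 1/10
Result: (1/15)/(t + 5) - (1/6)/(t - 1) + (1/10)/(t - 5)


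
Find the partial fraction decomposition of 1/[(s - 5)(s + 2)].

1/(s - 5)(s + 2) = A/(s - 5) + B/(s + 2). A = 1/(5 + 2) = 1/7, B = 1/(-2 - 5) = -1/7
Result: (1/7)/(s - 5) - (1/7)/(s + 2)


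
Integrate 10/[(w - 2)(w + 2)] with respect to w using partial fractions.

Decompose: 10/[(w - 2)(w + 2)] = (5/2)/(w - 2) - (5/2)/(w + 2). Integrate each term: (5/2) ln|(w - 2)| - (5/2) ln|(w + 2)| + C


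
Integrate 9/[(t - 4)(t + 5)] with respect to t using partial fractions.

Decompose: 9/[(t - 4)(t + 5)] = 1/(t - 4) - 1/(t + 5). Integrate each term: ln|(t - 4)| - ln|(t + 5)| + C


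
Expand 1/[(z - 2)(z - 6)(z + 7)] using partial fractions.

Using cover-up method: α = -1/36, β = 1/52, γ = 1/117
Result: (-1/36)/(z - 2) + (1/52)/(z - 6) + (1/117)/(z + 7)


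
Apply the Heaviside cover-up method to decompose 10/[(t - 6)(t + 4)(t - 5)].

Cover (t - 6), t=6: A = 10/[(6 + 4)(6 - 5)] = 1. Cover (t + 4), t=-4: B = 10/[(-4 - 6)(-4 - 5)] = 1/9. Cover (t - 5), t=5: C = 10/[(5 - 6)(5 + 4)] = -10/9.
Result: 1/(t - 6) + (1/9)/(t + 4) - (10/9)/(t - 5)


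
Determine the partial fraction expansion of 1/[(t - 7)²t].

Cover-up at t=0: R = 1/(0 - 7)² = 1/49. Cover-up at t=7: Q = 1/(7 - 0) = 1/7. Comparing t² coeff: P = -R = -1/49
Result: (-1/49)/(t - 7) + (1/7)/(t - 7)² + (1/49)/t


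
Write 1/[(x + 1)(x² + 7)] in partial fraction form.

Cover-up at x = -1: α = 1/((-1)² + 7) = 1/8. Then β = -α = -1/8, γ = -α·(0 - 1) = 1/8
Result: (1/8)/(x + 1) - ((1/8)x - 1/8)/(x² + 7)


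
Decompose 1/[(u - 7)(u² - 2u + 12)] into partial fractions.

Cover-up at u = 7: α = 1/(7² - 2·7 + 12) = 1/47. Then β = -α = -1/47, γ = -α·(-2 + 7) = -5/47
Result: (1/47)/(u - 7) - ((1/47)u + 5/47)/(u² - 2u + 12)


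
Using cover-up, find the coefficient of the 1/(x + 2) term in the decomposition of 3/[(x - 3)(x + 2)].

Cover (x + 2), set x=-2: 3/((x - 3) at x=-2) = 3/(-5) = -3/5


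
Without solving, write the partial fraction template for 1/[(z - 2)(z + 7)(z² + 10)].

Two linear + quadratic: α/(z - 2) + β/(z + 7) + (γz + δ)/(z² + 10)


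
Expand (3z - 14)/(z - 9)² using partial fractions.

(3z - 14) = P(z - 9) + Q. At z = 9: Q = 3·9 - 14 = 13. Coeff of z: P = 3
Result: 3/(z - 9) + 13/(z - 9)²


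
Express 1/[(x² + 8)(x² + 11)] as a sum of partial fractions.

Coefficient matching gives P = R = 0, Q = 1/(11-8) = 1/3, S = -Q = -1/3
Result: (1/3)/(x² + 8) - (1/3)/(x² + 11)


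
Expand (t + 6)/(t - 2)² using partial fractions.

(t + 6) = α(t - 2) + β. At t = 2: β = 1·2 + 6 = 8. Coeff of t: α = 1
Result: 1/(t - 2) + 8/(t - 2)²


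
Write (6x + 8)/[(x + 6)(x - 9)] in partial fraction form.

At x=-6: α = (6·(-6) + 8)/(-6 - 9) = 28/15. At x=9: β = (6·9 + 8)/(9 + 6) = 62/15
Result: (28/15)/(x + 6) + (62/15)/(x - 9)


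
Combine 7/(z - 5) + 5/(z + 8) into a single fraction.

Common denominator (z - 5)(z + 8). Numerator: 7(z + 8) + 5(z - 5) = (7z + 56) + (5z - 25) = 12z + 31
Result: (12z + 31)/[(z - 5)(z + 8)]


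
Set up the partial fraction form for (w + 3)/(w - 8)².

Repeated linear factor: P/(w - 8) + Q/(w - 8)²


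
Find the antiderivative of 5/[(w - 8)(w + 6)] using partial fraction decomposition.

Decompose: 5/[(w - 8)(w + 6)] = (5/14)/(w - 8) - (5/14)/(w + 6). Integrate each term: (5/14) ln|(w - 8)| - (5/14) ln|(w + 6)| + C


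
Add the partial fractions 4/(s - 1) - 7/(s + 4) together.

Common denominator (s - 1)(s + 4). Numerator: 4(s + 4) - 7(s - 1) = (4s + 16) - (7s - 7) = -3s + 23
Result: (-3s + 23)/[(s - 1)(s + 4)]


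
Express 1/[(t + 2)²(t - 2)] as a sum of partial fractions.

Cover-up at t=2: C = 1/(2 + 2)² = 1/16. Cover-up at t=-2: B = 1/(-2 - 2) = -1/4. Comparing t² coeff: A = -C = -1/16
Result: (-1/16)/(t + 2) - (1/4)/(t + 2)² + (1/16)/(t - 2)


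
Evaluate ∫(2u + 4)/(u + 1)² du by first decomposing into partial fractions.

Decompose: A = 2, B = 2·(-1) + 4 = 2, so (2u + 4)/(u + 1)² = 2/(u + 1) + 2/(u + 1)². Integrate: ∫ A/(u + 1) du = 2 ln|(u + 1)|; ∫ B/(u + 1)² du = -2/(u + 1). Sum: 2 ln|(u + 1)| - 2/(u + 1) + C


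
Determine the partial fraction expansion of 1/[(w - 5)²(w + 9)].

Cover-up at w=-9: C = 1/(-9 - 5)² = 1/196. Cover-up at w=5: B = 1/(5 + 9) = 1/14. Comparing w² coeff: A = -C = -1/196
Result: (-1/196)/(w - 5) + (1/14)/(w - 5)² + (1/196)/(w + 9)


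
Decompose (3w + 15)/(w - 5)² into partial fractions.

(3w + 15) = A(w - 5) + B. At w = 5: B = 3·5 + 15 = 30. Coeff of w: A = 3
Result: 3/(w - 5) + 30/(w - 5)²


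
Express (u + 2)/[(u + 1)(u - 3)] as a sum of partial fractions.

At u=-1: P = (1·(-1) + 2)/(-1 - 3) = -1/4. At u=3: Q = (1·3 + 2)/(3 + 1) = 5/4
Result: (-1/4)/(u + 1) + (5/4)/(u - 3)


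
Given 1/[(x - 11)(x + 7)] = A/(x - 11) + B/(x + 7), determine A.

Cover-up at x = 11: A = 1/(11 + 7) = 1/18


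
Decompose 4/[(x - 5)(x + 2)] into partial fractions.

4/(x - 5)(x + 2) = A/(x - 5) + B/(x + 2). A = 4/(5 + 2) = 4/7, B = 4/(-2 - 5) = -4/7
Result: (4/7)/(x - 5) - (4/7)/(x + 2)


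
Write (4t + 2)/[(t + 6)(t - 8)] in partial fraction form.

At t=-6: P = (4·(-6) + 2)/(-6 - 8) = 11/7. At t=8: Q = (4·8 + 2)/(8 + 6) = 17/7
Result: (11/7)/(t + 6) + (17/7)/(t - 8)


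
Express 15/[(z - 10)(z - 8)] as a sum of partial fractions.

15/(z - 10)(z - 8) = A/(z - 10) + B/(z - 8). A = 15/(10 - 8) = 15/2, B = 15/(8 - 10) = -15/2
Result: (15/2)/(z - 10) - (15/2)/(z - 8)


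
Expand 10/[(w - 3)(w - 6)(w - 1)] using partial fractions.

Using cover-up method: α = -5/3, β = 2/3, γ = 1
Result: (-5/3)/(w - 3) + (2/3)/(w - 6) + 1/(w - 1)


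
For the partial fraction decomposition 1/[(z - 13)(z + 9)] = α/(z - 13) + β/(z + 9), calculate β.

Cover-up at z = -9: β = 1/(-9 - 13) = -1/22


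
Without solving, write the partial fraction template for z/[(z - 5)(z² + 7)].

Linear + irreducible quadratic: A/(z - 5) + (Bz + C)/(z² + 7)


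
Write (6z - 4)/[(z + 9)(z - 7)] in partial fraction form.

At z=-9: α = (6·(-9) - 4)/(-9 - 7) = 29/8. At z=7: β = (6·7 - 4)/(7 + 9) = 19/8
Result: (29/8)/(z + 9) + (19/8)/(z - 7)


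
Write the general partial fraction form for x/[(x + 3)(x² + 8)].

Linear + irreducible quadratic: P/(x + 3) + (Qx + R)/(x² + 8)


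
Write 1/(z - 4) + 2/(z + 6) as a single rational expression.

Common denominator (z - 4)(z + 6). Numerator: 1(z + 6) + 2(z - 4) = (z + 6) + (2z - 8) = 3z - 2
Result: (3z - 2)/[(z - 4)(z + 6)]


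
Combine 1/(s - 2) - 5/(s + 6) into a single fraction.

Common denominator (s - 2)(s + 6). Numerator: 1(s + 6) - 5(s - 2) = (s + 6) - (5s - 10) = -4s + 16
Result: (-4s + 16)/[(s - 2)(s + 6)]


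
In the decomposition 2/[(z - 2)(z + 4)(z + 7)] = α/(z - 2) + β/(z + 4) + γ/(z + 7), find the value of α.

Cover-up at z = 2: α = 2/[(2 + 4)(2 + 7)] = 2/[(6)(9)] = 2/54 = 1/27


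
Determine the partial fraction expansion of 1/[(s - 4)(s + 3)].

1/(s - 4)(s + 3) = A/(s - 4) + B/(s + 3). A = 1/(4 + 3) = 1/7, B = 1/(-3 - 4) = -1/7
Result: (1/7)/(s - 4) - (1/7)/(s + 3)


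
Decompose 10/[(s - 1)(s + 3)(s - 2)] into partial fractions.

Using cover-up method: A = -5/2, B = 1/2, C = 2
Result: (-5/2)/(s - 1) + (1/2)/(s + 3) + 2/(s - 2)


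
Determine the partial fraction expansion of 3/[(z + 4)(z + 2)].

3/(z + 4)(z + 2) = P/(z + 4) + Q/(z + 2). P = 3/(-4 + 2) = -3/2, Q = 3/(-2 + 4) = 3/2
Result: (-3/2)/(z + 4) + (3/2)/(z + 2)


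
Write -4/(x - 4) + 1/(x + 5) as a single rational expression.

Common denominator (x - 4)(x + 5). Numerator: -4(x + 5) + 1(x - 4) = (-4x - 20) + (x - 4) = -3x - 24
Result: (-3x - 24)/[(x - 4)(x + 5)]


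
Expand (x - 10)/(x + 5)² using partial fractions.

(x - 10) = A(x + 5) + B. At x = -5: B = 1·(-5) - 10 = -15. Coeff of x: A = 1
Result: 1/(x + 5) - 15/(x + 5)²


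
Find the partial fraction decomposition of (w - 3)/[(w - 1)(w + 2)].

At w=1: P = (1·1 - 3)/(1 + 2) = -2/3. At w=-2: Q = (1·(-2) - 3)/(-2 - 1) = 5/3
Result: (-2/3)/(w - 1) + (5/3)/(w + 2)


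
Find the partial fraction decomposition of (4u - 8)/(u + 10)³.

(4u - 8) = A(u + 10)² + B(u + 10) + C. At u = -10: C = 4·(-10) - 8 = -48. Coefficients: A = 0, B = 4
Result: 4/(u + 10)² - 48/(u + 10)³


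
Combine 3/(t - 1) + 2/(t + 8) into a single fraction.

Common denominator (t - 1)(t + 8). Numerator: 3(t + 8) + 2(t - 1) = (3t + 24) + (2t - 2) = 5t + 22
Result: (5t + 22)/[(t - 1)(t + 8)]


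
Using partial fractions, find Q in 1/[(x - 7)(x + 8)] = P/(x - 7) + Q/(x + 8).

Cover-up at x = -8: Q = 1/(-8 - 7) = -1/15


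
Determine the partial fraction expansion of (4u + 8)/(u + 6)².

(4u + 8) = P(u + 6) + Q. At u = -6: Q = 4·(-6) + 8 = -16. Coeff of u: P = 4
Result: 4/(u + 6) - 16/(u + 6)²


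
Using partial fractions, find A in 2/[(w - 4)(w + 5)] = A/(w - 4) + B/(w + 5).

Cover-up at w = 4: A = 2/(4 + 5) = 2/9


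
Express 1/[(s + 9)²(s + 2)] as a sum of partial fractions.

Cover-up at s=-2: γ = 1/(-2 + 9)² = 1/49. Cover-up at s=-9: β = 1/(-9 + 2) = -1/7. Comparing s² coeff: α = -γ = -1/49
Result: (-1/49)/(s + 9) - (1/7)/(s + 9)² + (1/49)/(s + 2)


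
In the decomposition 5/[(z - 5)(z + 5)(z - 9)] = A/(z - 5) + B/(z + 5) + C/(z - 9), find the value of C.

Cover-up at z = 9: C = 5/[(9 - 5)(9 + 5)] = 5/[(4)(14)] = 5/56


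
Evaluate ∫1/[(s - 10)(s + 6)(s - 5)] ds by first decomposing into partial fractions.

Cover-up: P = 1/80, Q = 1/176, R = -1/55. Decomposition: (1/80)/(s - 10) + (1/176)/(s + 6) - (1/55)/(s - 5). Integrate each term: (1/80) ln|(s - 10)| + (1/176) ln|(s + 6)| - (1/55) ln|(s - 5)| + C


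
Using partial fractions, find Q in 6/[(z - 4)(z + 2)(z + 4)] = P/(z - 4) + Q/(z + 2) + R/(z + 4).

Cover-up at z = -2: Q = 6/[(-2 - 4)(-2 + 4)] = 6/[(-6)(2)] = -6/12 = -1/2


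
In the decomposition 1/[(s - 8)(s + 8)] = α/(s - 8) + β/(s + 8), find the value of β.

Cover-up at s = -8: β = 1/(-8 - 8) = -1/16


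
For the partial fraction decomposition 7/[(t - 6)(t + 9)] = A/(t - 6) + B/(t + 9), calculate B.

Cover-up at t = -9: B = 7/(-9 - 6) = -7/15


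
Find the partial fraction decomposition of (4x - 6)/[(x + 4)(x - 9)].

At x=-4: A = (4·(-4) - 6)/(-4 - 9) = 22/13. At x=9: B = (4·9 - 6)/(9 + 4) = 30/13
Result: (22/13)/(x + 4) + (30/13)/(x - 9)


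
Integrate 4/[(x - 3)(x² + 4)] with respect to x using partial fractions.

Cover-up at x=3: α = 4/(3²+4) = 4/13. Coeff matching: β = -4/13, γ = -12/13. Decomposition: (4/13)/(x - 3) - ((4/13)x + 12/13)/(x² + 4). Integrate: linear → ln, quadratic → (1/2)ln + arctan: (4/13) ln|(x - 3)| - (2/13) ln(x² + 4) - (6/13) arctan(x/2) + C


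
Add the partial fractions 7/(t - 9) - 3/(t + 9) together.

Common denominator (t - 9)(t + 9). Numerator: 7(t + 9) - 3(t - 9) = (7t + 63) - (3t - 27) = 4t + 90
Result: (4t + 90)/[(t - 9)(t + 9)]


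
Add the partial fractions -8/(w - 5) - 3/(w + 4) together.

Common denominator (w - 5)(w + 4). Numerator: -8(w + 4) - 3(w - 5) = (-8w - 32) - (3w - 15) = -11w - 17
Result: (-11w - 17)/[(w - 5)(w + 4)]


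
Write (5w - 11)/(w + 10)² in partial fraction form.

(5w - 11) = α(w + 10) + β. At w = -10: β = 5·(-10) - 11 = -61. Coeff of w: α = 5
Result: 5/(w + 10) - 61/(w + 10)²


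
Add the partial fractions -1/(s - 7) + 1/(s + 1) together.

Common denominator (s - 7)(s + 1). Numerator: -1(s + 1) + 1(s - 7) = (-s - 1) + (s - 7) = -8
Result: (-8)/[(s - 7)(s + 1)]


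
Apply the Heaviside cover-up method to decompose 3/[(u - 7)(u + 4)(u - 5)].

Cover (u - 7), u=7: α = 3/[(7 + 4)(7 - 5)] = 3/22. Cover (u + 4), u=-4: β = 3/[(-4 - 7)(-4 - 5)] = 1/33. Cover (u - 5), u=5: γ = 3/[(5 - 7)(5 + 4)] = -1/6.
Result: (3/22)/(u - 7) + (1/33)/(u + 4) - (1/6)/(u - 5)


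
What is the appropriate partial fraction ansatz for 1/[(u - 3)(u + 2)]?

Distinct linear factors: P/(u - 3) + Q/(u + 2)


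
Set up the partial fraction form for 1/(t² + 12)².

Repeated quadratic factor: (Pt + Q)/(t² + 12) + (Rt + S)/(t² + 12)²


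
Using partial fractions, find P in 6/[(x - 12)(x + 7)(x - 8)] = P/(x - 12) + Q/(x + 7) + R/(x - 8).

Cover-up at x = 12: P = 6/[(12 + 7)(12 - 8)] = 6/[(19)(4)] = 6/76 = 3/38


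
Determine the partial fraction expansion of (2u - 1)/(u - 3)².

(2u - 1) = α(u - 3) + β. At u = 3: β = 2·3 - 1 = 5. Coeff of u: α = 2
Result: 2/(u - 3) + 5/(u - 3)²


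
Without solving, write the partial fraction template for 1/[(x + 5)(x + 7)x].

Three distinct linear factors: α/(x + 5) + β/(x + 7) + γ/x


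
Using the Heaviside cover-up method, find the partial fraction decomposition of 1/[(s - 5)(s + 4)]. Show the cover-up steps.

Cover (s - 5): set s=5, get P = 1/(5 + 4) = 1/9. Cover (s + 4): set s=-4, get Q = 1/(-4 - 5) = -1/9.
Result: (1/9)/(s - 5) - (1/9)/(s + 4)


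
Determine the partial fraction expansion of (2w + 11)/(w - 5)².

(2w + 11) = P(w - 5) + Q. At w = 5: Q = 2·5 + 11 = 21. Coeff of w: P = 2
Result: 2/(w - 5) + 21/(w - 5)²


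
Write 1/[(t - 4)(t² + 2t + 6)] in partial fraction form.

Cover-up at t = 4: A = 1/(4² + 2·4 + 6) = 1/30. Then B = -A = -1/30, C = -A·(2 + 4) = -1/5
Result: (1/30)/(t - 4) - ((1/30)t + 1/5)/(t² + 2t + 6)


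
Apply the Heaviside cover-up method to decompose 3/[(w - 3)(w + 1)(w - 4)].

Cover (w - 3), w=3: A = 3/[(3 + 1)(3 - 4)] = -3/4. Cover (w + 1), w=-1: B = 3/[(-1 - 3)(-1 - 4)] = 3/20. Cover (w - 4), w=4: C = 3/[(4 - 3)(4 + 1)] = 3/5.
Result: (-3/4)/(w - 3) + (3/20)/(w + 1) + (3/5)/(w - 4)


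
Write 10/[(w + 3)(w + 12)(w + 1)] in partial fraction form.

Using cover-up method: P = -5/9, Q = 10/99, R = 5/11
Result: (-5/9)/(w + 3) + (10/99)/(w + 12) + (5/11)/(w + 1)


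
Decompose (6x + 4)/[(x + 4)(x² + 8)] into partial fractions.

At x=-4: A = (6·(-4) + 4)/((-4)² + 8) = -5/6. B = -A = 5/6, C = 6 - (-4)·A = 8/3
Result: (-5/6)/(x + 4) + ((5/6)x + 8/3)/(x² + 8)


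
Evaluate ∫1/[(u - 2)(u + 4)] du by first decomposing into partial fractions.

Decompose: 1/[(u - 2)(u + 4)] = (1/6)/(u - 2) - (1/6)/(u + 4). Integrate each term: (1/6) ln|(u - 2)| - (1/6) ln|(u + 4)| + C


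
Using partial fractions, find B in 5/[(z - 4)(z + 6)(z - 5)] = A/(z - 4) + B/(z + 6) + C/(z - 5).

Cover-up at z = -6: B = 5/[(-6 - 4)(-6 - 5)] = 5/[(-10)(-11)] = 5/110 = 1/22


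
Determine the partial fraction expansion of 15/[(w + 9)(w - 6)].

15/(w + 9)(w - 6) = P/(w + 9) + Q/(w - 6). P = 15/(-9 - 6) = -1, Q = 15/(6 + 9) = 1
Result: -1/(w + 9) + 1/(w - 6)


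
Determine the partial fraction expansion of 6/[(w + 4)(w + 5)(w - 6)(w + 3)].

Using Heaviside cover-up: (3/5)/(w + 4) - (3/11)/(w + 5) + (1/165)/(w - 6) - (1/3)/(w + 3)


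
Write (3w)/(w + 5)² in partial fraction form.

(3w) = P(w + 5) + Q. At w = -5: Q = 3·(-5) + 0 = -15. Coeff of w: P = 3
Result: 3/(w + 5) - 15/(w + 5)²


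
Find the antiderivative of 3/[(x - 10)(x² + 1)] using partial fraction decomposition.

Cover-up at x=10: α = 3/(10²+1) = 3/101. Coeff matching: β = -3/101, γ = -30/101. Decomposition: (3/101)/(x - 10) - ((3/101)x + 30/101)/(x² + 1). Integrate: linear → ln, quadratic → (1/2)ln + arctan: (3/101) ln|(x - 10)| - (3/202) ln(x² + 1) - (30/101) arctan(x) + C


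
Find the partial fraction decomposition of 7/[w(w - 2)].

7/w(w - 2) = P/w + Q/(w - 2). P = 7/(0 - 2) = -7/2, Q = 7/(2 - 0) = 7/2
Result: (-7/2)/w + (7/2)/(w - 2)


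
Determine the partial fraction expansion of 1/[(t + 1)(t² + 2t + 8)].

Cover-up at t = -1: P = 1/((-1)² + 2·(-1) + 8) = 1/7. Then Q = -P = -1/7, R = -P·(2 - 1) = -1/7
Result: (1/7)/(t + 1) - ((1/7)t + 1/7)/(t² + 2t + 8)


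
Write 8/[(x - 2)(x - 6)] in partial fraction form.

8/(x - 2)(x - 6) = A/(x - 2) + B/(x - 6). A = 8/(2 - 6) = -2, B = 8/(6 - 2) = 2
Result: -2/(x - 2) + 2/(x - 6)


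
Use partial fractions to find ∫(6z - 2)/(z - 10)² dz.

Decompose: P = 6, Q = 6·10 - 2 = 58, so (6z - 2)/(z - 10)² = 6/(z - 10) + 58/(z - 10)². Integrate: ∫ P/(z - 10) dz = 6 ln|(z - 10)|; ∫ Q/(z - 10)² dz = -58/(z - 10). Sum: 6 ln|(z - 10)| - 58/(z - 10) + C


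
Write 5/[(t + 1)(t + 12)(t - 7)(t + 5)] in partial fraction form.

Using Heaviside cover-up: (-5/352)/(t + 1) - (5/1463)/(t + 12) + (5/1824)/(t - 7) + (5/336)/(t + 5)


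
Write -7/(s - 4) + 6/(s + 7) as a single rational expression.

Common denominator (s - 4)(s + 7). Numerator: -7(s + 7) + 6(s - 4) = (-7s - 49) + (6s - 24) = -s - 73
Result: (-s - 73)/[(s - 4)(s + 7)]


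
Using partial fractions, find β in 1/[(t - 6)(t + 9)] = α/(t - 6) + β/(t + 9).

Cover-up at t = -9: β = 1/(-9 - 6) = -1/15


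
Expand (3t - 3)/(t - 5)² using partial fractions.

(3t - 3) = α(t - 5) + β. At t = 5: β = 3·5 - 3 = 12. Coeff of t: α = 3
Result: 3/(t - 5) + 12/(t - 5)²


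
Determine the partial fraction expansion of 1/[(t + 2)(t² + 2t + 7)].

Cover-up at t = -2: P = 1/((-2)² + 2·(-2) + 7) = 1/7. Then Q = -P = -1/7, R = -P·(2 - 2) = 0
Result: (1/7)/(t + 2) - ((1/7)t)/(t² + 2t + 7)


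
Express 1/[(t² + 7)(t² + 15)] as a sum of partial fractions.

Coefficient matching gives A = C = 0, B = 1/(15-7) = 1/8, D = -B = -1/8
Result: (1/8)/(t² + 7) - (1/8)/(t² + 15)


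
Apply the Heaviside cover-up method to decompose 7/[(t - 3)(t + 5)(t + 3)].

Cover (t - 3), t=3: P = 7/[(3 + 5)(3 + 3)] = 7/48. Cover (t + 5), t=-5: Q = 7/[(-5 - 3)(-5 + 3)] = 7/16. Cover (t + 3), t=-3: R = 7/[(-3 - 3)(-3 + 5)] = -7/12.
Result: (7/48)/(t - 3) + (7/16)/(t + 5) - (7/12)/(t + 3)


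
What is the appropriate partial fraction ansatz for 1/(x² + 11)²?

Repeated quadratic factor: (Px + Q)/(x² + 11) + (Rx + S)/(x² + 11)²


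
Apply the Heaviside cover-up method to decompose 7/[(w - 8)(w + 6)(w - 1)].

Cover (w - 8), w=8: α = 7/[(8 + 6)(8 - 1)] = 1/14. Cover (w + 6), w=-6: β = 7/[(-6 - 8)(-6 - 1)] = 1/14. Cover (w - 1), w=1: γ = 7/[(1 - 8)(1 + 6)] = -1/7.
Result: (1/14)/(w - 8) + (1/14)/(w + 6) - (1/7)/(w - 1)


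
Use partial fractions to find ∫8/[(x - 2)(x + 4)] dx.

Decompose: 8/[(x - 2)(x + 4)] = (4/3)/(x - 2) - (4/3)/(x + 4). Integrate each term: (4/3) ln|(x - 2)| - (4/3) ln|(x + 4)| + C


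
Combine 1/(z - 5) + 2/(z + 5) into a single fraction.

Common denominator (z - 5)(z + 5). Numerator: 1(z + 5) + 2(z - 5) = (z + 5) + (2z - 10) = 3z - 5
Result: (3z - 5)/[(z - 5)(z + 5)]


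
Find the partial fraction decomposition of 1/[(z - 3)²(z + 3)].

Cover-up at z=-3: C = 1/(-3 - 3)² = 1/36. Cover-up at z=3: B = 1/(3 + 3) = 1/6. Comparing z² coeff: A = -C = -1/36
Result: (-1/36)/(z - 3) + (1/6)/(z - 3)² + (1/36)/(z + 3)


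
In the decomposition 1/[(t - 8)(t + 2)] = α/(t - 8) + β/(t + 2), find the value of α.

Cover-up at t = 8: α = 1/(8 + 2) = 1/10


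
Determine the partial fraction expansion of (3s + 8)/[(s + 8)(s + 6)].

At s=-8: α = (3·(-8) + 8)/(-8 + 6) = 8. At s=-6: β = (3·(-6) + 8)/(-6 + 8) = -5
Result: 8/(s + 8) - 5/(s + 6)


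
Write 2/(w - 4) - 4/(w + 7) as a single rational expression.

Common denominator (w - 4)(w + 7). Numerator: 2(w + 7) - 4(w - 4) = (2w + 14) - (4w - 16) = -2w + 30
Result: (-2w + 30)/[(w - 4)(w + 7)]


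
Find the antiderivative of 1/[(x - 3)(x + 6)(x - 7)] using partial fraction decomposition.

Cover-up: P = -1/36, Q = 1/117, R = 1/52. Decomposition: (-1/36)/(x - 3) + (1/117)/(x + 6) + (1/52)/(x - 7). Integrate each term: (-1/36) ln|(x - 3)| + (1/117) ln|(x + 6)| + (1/52) ln|(x - 7)| + C


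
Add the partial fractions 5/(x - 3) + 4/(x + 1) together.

Common denominator (x - 3)(x + 1). Numerator: 5(x + 1) + 4(x - 3) = (5x + 5) + (4x - 12) = 9x - 7
Result: (9x - 7)/[(x - 3)(x + 1)]


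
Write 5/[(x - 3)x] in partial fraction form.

5/(x - 3)x = A/(x - 3) + B/x. A = 5/(3 - 0) = 5/3, B = 5/(0 - 3) = -5/3
Result: (5/3)/(x - 3) - (5/3)/x


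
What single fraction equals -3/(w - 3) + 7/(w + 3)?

Common denominator (w - 3)(w + 3). Numerator: -3(w + 3) + 7(w - 3) = (-3w - 9) + (7w - 21) = 4w - 30
Result: (4w - 30)/[(w - 3)(w + 3)]


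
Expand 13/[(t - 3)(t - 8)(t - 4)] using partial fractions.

Using cover-up method: A = 13/5, B = 13/20, C = -13/4
Result: (13/5)/(t - 3) + (13/20)/(t - 8) - (13/4)/(t - 4)


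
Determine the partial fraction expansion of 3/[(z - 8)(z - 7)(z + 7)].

Using cover-up method: A = 1/5, B = -3/14, C = 1/70
Result: (1/5)/(z - 8) - (3/14)/(z - 7) + (1/70)/(z + 7)


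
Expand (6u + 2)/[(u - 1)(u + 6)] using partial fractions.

At u=1: α = (6·1 + 2)/(1 + 6) = 8/7. At u=-6: β = (6·(-6) + 2)/(-6 - 1) = 34/7
Result: (8/7)/(u - 1) + (34/7)/(u + 6)


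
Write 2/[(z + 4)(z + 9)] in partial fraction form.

2/(z + 4)(z + 9) = α/(z + 4) + β/(z + 9). α = 2/(-4 + 9) = 2/5, β = 2/(-9 + 4) = -2/5
Result: (2/5)/(z + 4) - (2/5)/(z + 9)


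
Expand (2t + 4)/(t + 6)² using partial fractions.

(2t + 4) = P(t + 6) + Q. At t = -6: Q = 2·(-6) + 4 = -8. Coeff of t: P = 2
Result: 2/(t + 6) - 8/(t + 6)²


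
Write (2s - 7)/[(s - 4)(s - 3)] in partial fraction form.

At s=4: α = (2·4 - 7)/(4 - 3) = 1. At s=3: β = (2·3 - 7)/(3 - 4) = 1
Result: 1/(s - 4) + 1/(s - 3)


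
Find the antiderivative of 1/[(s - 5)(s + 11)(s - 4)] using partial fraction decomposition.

Cover-up: A = 1/16, B = 1/240, C = -1/15. Decomposition: (1/16)/(s - 5) + (1/240)/(s + 11) - (1/15)/(s - 4). Integrate each term: (1/16) ln|(s - 5)| + (1/240) ln|(s + 11)| - (1/15) ln|(s - 4)| + C


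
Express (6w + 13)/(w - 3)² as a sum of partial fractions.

(6w + 13) = α(w - 3) + β. At w = 3: β = 6·3 + 13 = 31. Coeff of w: α = 6
Result: 6/(w - 3) + 31/(w - 3)²


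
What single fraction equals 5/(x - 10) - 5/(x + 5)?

Common denominator (x - 10)(x + 5). Numerator: 5(x + 5) - 5(x - 10) = (5x + 25) - (5x - 50) = 75
Result: (75)/[(x - 10)(x + 5)]


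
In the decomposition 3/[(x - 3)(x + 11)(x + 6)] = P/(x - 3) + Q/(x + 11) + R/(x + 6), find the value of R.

Cover-up at x = -6: R = 3/[(-6 - 3)(-6 + 11)] = 3/[(-9)(5)] = -3/45 = -1/15


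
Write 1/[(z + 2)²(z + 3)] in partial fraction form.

Cover-up at z=-3: R = 1/(-3 + 2)² = 1. Cover-up at z=-2: Q = 1/(-2 + 3) = 1. Comparing z² coeff: P = -R = -1
Result: -1/(z + 2) + 1/(z + 2)² + 1/(z + 3)


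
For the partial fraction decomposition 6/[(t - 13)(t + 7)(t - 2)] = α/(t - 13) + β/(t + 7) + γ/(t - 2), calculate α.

Cover-up at t = 13: α = 6/[(13 + 7)(13 - 2)] = 6/[(20)(11)] = 6/220 = 3/110


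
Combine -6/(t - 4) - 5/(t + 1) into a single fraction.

Common denominator (t - 4)(t + 1). Numerator: -6(t + 1) - 5(t - 4) = (-6t - 6) - (5t - 20) = -11t + 14
Result: (-11t + 14)/[(t - 4)(t + 1)]


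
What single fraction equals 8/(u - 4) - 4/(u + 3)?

Common denominator (u - 4)(u + 3). Numerator: 8(u + 3) - 4(u - 4) = (8u + 24) - (4u - 16) = 4u + 40
Result: (4u + 40)/[(u - 4)(u + 3)]


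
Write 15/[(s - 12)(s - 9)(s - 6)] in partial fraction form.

Using cover-up method: A = 5/6, B = -5/3, C = 5/6
Result: (5/6)/(s - 12) - (5/3)/(s - 9) + (5/6)/(s - 6)


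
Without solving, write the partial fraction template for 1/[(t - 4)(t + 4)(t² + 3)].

Two linear + quadratic: P/(t - 4) + Q/(t + 4) + (Rt + S)/(t² + 3)


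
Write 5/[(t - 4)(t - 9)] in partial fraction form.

5/(t - 4)(t - 9) = P/(t - 4) + Q/(t - 9). P = 5/(4 - 9) = -1, Q = 5/(9 - 4) = 1
Result: -1/(t - 4) + 1/(t - 9)


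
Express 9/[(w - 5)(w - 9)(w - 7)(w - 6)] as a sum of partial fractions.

Using Heaviside cover-up: (-9/8)/(w - 5) + (3/8)/(w - 9) - (9/4)/(w - 7) + 3/(w - 6)


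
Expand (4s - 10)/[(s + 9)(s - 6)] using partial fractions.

At s=-9: α = (4·(-9) - 10)/(-9 - 6) = 46/15. At s=6: β = (4·6 - 10)/(6 + 9) = 14/15
Result: (46/15)/(s + 9) + (14/15)/(s - 6)


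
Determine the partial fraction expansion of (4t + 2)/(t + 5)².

(4t + 2) = P(t + 5) + Q. At t = -5: Q = 4·(-5) + 2 = -18. Coeff of t: P = 4
Result: 4/(t + 5) - 18/(t + 5)²


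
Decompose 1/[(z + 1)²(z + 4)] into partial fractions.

Cover-up at z=-4: C = 1/(-4 + 1)² = 1/9. Cover-up at z=-1: B = 1/(-1 + 4) = 1/3. Comparing z² coeff: A = -C = -1/9
Result: (-1/9)/(z + 1) + (1/3)/(z + 1)² + (1/9)/(z + 4)


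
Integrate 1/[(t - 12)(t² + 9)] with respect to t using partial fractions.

Cover-up at t=12: A = 1/(12²+9) = 1/153. Coeff matching: B = -1/153, C = -4/51. Decomposition: (1/153)/(t - 12) - ((1/153)t + 4/51)/(t² + 9). Integrate: linear → ln, quadratic → (1/2)ln + arctan: (1/153) ln|(t - 12)| - (1/306) ln(t² + 9) - (4/153) arctan(t/3) + C


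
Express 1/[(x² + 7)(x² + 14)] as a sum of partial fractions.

Coefficient matching gives α = γ = 0, β = 1/(14-7) = 1/7, δ = -β = -1/7
Result: (1/7)/(x² + 7) - (1/7)/(x² + 14)


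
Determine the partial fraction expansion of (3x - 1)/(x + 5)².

(3x - 1) = α(x + 5) + β. At x = -5: β = 3·(-5) - 1 = -16. Coeff of x: α = 3
Result: 3/(x + 5) - 16/(x + 5)²


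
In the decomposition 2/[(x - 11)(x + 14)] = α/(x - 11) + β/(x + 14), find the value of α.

Cover-up at x = 11: α = 2/(11 + 14) = 2/25


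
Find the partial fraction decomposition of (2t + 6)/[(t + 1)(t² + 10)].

At t=-1: P = (2·(-1) + 6)/((-1)² + 10) = 4/11. Q = -P = -4/11, R = 2 - (-1)·P = 26/11
Result: (4/11)/(t + 1) - ((4/11)t - 26/11)/(t² + 10)


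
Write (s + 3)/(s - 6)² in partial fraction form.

(s + 3) = A(s - 6) + B. At s = 6: B = 1·6 + 3 = 9. Coeff of s: A = 1
Result: 1/(s - 6) + 9/(s - 6)²


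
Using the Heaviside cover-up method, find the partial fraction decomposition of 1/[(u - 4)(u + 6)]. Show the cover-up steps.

Cover (u - 4): set u=4, get α = 1/(4 + 6) = 1/10. Cover (u + 6): set u=-6, get β = 1/(-6 - 4) = -1/10.
Result: (1/10)/(u - 4) - (1/10)/(u + 6)


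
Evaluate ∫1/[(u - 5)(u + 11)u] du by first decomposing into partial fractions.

Cover-up: A = 1/80, B = 1/176, C = -1/55. Decomposition: (1/80)/(u - 5) + (1/176)/(u + 11) - (1/55)/u. Integrate each term: (1/80) ln|(u - 5)| + (1/176) ln|(u + 11)| - (1/55) ln|u| + C


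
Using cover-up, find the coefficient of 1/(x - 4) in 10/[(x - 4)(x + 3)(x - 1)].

Cover (x - 4), set x=4: 10/[(4 + 3)(4 - 1)] = 10/21


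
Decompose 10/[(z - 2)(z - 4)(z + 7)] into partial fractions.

Using cover-up method: P = -5/9, Q = 5/11, R = 10/99
Result: (-5/9)/(z - 2) + (5/11)/(z - 4) + (10/99)/(z + 7)


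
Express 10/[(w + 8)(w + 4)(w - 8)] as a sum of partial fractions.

Using cover-up method: α = 5/32, β = -5/24, γ = 5/96
Result: (5/32)/(w + 8) - (5/24)/(w + 4) + (5/96)/(w - 8)


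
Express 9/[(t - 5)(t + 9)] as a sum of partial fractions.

9/(t - 5)(t + 9) = P/(t - 5) + Q/(t + 9). P = 9/(5 + 9) = 9/14, Q = 9/(-9 - 5) = -9/14
Result: (9/14)/(t - 5) - (9/14)/(t + 9)


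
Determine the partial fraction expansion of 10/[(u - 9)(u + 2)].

10/(u - 9)(u + 2) = P/(u - 9) + Q/(u + 2). P = 10/(9 + 2) = 10/11, Q = 10/(-2 - 9) = -10/11
Result: (10/11)/(u - 9) - (10/11)/(u + 2)


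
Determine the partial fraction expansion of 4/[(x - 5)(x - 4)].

4/(x - 5)(x - 4) = α/(x - 5) + β/(x - 4). α = 4/(5 - 4) = 4, β = 4/(4 - 5) = -4
Result: 4/(x - 5) - 4/(x - 4)


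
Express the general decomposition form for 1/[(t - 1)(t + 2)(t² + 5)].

Two linear + quadratic: α/(t - 1) + β/(t + 2) + (γt + δ)/(t² + 5)


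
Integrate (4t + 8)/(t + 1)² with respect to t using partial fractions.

Decompose: α = 4, β = 4·(-1) + 8 = 4, so (4t + 8)/(t + 1)² = 4/(t + 1) + 4/(t + 1)². Integrate: ∫ α/(t + 1) dt = 4 ln|(t + 1)|; ∫ β/(t + 1)² dt = -4/(t + 1). Sum: 4 ln|(t + 1)| - 4/(t + 1) + C


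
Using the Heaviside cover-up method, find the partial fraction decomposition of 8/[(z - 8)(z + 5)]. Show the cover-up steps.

Cover (z - 8): set z=8, get A = 8/(8 + 5) = 8/13. Cover (z + 5): set z=-5, get B = 8/(-5 - 8) = -8/13.
Result: (8/13)/(z - 8) - (8/13)/(z + 5)


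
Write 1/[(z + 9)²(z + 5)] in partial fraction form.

Cover-up at z=-5: C = 1/(-5 + 9)² = 1/16. Cover-up at z=-9: B = 1/(-9 + 5) = -1/4. Comparing z² coeff: A = -C = -1/16
Result: (-1/16)/(z + 9) - (1/4)/(z + 9)² + (1/16)/(z + 5)


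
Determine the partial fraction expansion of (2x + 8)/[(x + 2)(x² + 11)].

At x=-2: A = (2·(-2) + 8)/((-2)² + 11) = 4/15. B = -A = -4/15, C = 2 - (-2)·A = 38/15
Result: (4/15)/(x + 2) - ((4/15)x - 38/15)/(x² + 11)


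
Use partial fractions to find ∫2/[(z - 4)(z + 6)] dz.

Decompose: 2/[(z - 4)(z + 6)] = (1/5)/(z - 4) - (1/5)/(z + 6). Integrate each term: (1/5) ln|(z - 4)| - (1/5) ln|(z + 6)| + C


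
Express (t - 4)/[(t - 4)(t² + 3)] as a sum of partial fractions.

At t=4: A = (1·4 - 4)/(4² + 3) = 0. B = -A = 0, C = 1 - 4·A = 1
Result: (1)/(t² + 3)


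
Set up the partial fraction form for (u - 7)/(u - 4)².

Repeated linear factor: A/(u - 4) + B/(u - 4)²


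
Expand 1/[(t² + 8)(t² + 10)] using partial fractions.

Coefficient matching gives P = R = 0, Q = 1/(10-8) = 1/2, S = -Q = -1/2
Result: (1/2)/(t² + 8) - (1/2)/(t² + 10)


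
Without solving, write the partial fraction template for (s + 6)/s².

Repeated linear factor: α/s + β/s²


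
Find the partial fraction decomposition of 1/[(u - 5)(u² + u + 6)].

Cover-up at u = 5: α = 1/(5² + 1·5 + 6) = 1/36. Then β = -α = -1/36, γ = -α·(1 + 5) = -1/6
Result: (1/36)/(u - 5) - ((1/36)u + 1/6)/(u² + u + 6)


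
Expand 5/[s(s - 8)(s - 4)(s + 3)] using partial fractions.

Using Heaviside cover-up: (5/96)/s + (5/352)/(s - 8) - (5/112)/(s - 4) - (5/231)/(s + 3)


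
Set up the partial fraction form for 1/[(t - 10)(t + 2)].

Distinct linear factors: A/(t - 10) + B/(t + 2)


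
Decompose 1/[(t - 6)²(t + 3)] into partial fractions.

Cover-up at t=-3: γ = 1/(-3 - 6)² = 1/81. Cover-up at t=6: β = 1/(6 + 3) = 1/9. Comparing t² coeff: α = -γ = -1/81
Result: (-1/81)/(t - 6) + (1/9)/(t - 6)² + (1/81)/(t + 3)


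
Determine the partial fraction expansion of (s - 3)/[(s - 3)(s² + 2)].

At s=3: α = (1·3 - 3)/(3² + 2) = 0. β = -α = 0, γ = 1 - 3·α = 1
Result: (1)/(s² + 2)


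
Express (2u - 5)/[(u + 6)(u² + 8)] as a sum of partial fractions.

At u=-6: α = (2·(-6) - 5)/((-6)² + 8) = -17/44. β = -α = 17/44, γ = 2 - (-6)·α = -7/22
Result: (-17/44)/(u + 6) + ((17/44)u - 7/22)/(u² + 8)


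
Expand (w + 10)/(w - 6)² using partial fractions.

(w + 10) = P(w - 6) + Q. At w = 6: Q = 1·6 + 10 = 16. Coeff of w: P = 1
Result: 1/(w - 6) + 16/(w - 6)²


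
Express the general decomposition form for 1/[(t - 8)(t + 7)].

Distinct linear factors: P/(t - 8) + Q/(t + 7)


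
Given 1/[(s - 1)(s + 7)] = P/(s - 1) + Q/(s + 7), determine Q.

Cover-up at s = -7: Q = 1/(-7 - 1) = -1/8


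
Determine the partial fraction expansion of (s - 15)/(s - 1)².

(s - 15) = A(s - 1) + B. At s = 1: B = 1·1 - 15 = -14. Coeff of s: A = 1
Result: 1/(s - 1) - 14/(s - 1)²


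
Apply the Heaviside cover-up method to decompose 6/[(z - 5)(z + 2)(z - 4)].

Cover (z - 5), z=5: A = 6/[(5 + 2)(5 - 4)] = 6/7. Cover (z + 2), z=-2: B = 6/[(-2 - 5)(-2 - 4)] = 1/7. Cover (z - 4), z=4: C = 6/[(4 - 5)(4 + 2)] = -1.
Result: (6/7)/(z - 5) + (1/7)/(z + 2) - 1/(z - 4)


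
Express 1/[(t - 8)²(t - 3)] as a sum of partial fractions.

Cover-up at t=3: γ = 1/(3 - 8)² = 1/25. Cover-up at t=8: β = 1/(8 - 3) = 1/5. Comparing t² coeff: α = -γ = -1/25
Result: (-1/25)/(t - 8) + (1/5)/(t - 8)² + (1/25)/(t - 3)


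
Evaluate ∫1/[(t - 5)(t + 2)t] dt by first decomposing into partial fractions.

Cover-up: P = 1/35, Q = 1/14, R = -1/10. Decomposition: (1/35)/(t - 5) + (1/14)/(t + 2) - (1/10)/t. Integrate each term: (1/35) ln|(t - 5)| + (1/14) ln|(t + 2)| - (1/10) ln|t| + C


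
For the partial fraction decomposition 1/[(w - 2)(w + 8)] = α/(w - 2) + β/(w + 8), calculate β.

Cover-up at w = -8: β = 1/(-8 - 2) = -1/10


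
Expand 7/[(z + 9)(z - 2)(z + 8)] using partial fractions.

Using cover-up method: A = 7/11, B = 7/110, C = -7/10
Result: (7/11)/(z + 9) + (7/110)/(z - 2) - (7/10)/(z + 8)


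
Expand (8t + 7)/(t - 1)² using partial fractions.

(8t + 7) = P(t - 1) + Q. At t = 1: Q = 8·1 + 7 = 15. Coeff of t: P = 8
Result: 8/(t - 1) + 15/(t - 1)²


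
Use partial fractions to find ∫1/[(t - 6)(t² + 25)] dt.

Cover-up at t=6: α = 1/(6²+25) = 1/61. Coeff matching: β = -1/61, γ = -6/61. Decomposition: (1/61)/(t - 6) - ((1/61)t + 6/61)/(t² + 25). Integrate: linear → ln, quadratic → (1/2)ln + arctan: (1/61) ln|(t - 6)| - (1/122) ln(t² + 25) - (6/305) arctan(t/5) + C


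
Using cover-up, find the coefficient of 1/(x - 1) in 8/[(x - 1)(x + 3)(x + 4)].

Cover (x - 1), set x=1: 8/[(1 + 3)(1 + 4)] = 2/5


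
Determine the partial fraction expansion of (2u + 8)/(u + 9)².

(2u + 8) = α(u + 9) + β. At u = -9: β = 2·(-9) + 8 = -10. Coeff of u: α = 2
Result: 2/(u + 9) - 10/(u + 9)²


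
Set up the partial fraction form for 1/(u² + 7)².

Repeated quadratic factor: (Au + B)/(u² + 7) + (Cu + D)/(u² + 7)²


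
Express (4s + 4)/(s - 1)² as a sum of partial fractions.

(4s + 4) = P(s - 1) + Q. At s = 1: Q = 4·1 + 4 = 8. Coeff of s: P = 4
Result: 4/(s - 1) + 8/(s - 1)²


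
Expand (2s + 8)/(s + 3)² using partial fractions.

(2s + 8) = α(s + 3) + β. At s = -3: β = 2·(-3) + 8 = 2. Coeff of s: α = 2
Result: 2/(s + 3) + 2/(s + 3)²


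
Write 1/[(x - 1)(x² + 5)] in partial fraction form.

Cover-up at x = 1: α = 1/(1² + 5) = 1/6. Then β = -α = -1/6, γ = -α·(0 + 1) = -1/6
Result: (1/6)/(x - 1) - ((1/6)x + 1/6)/(x² + 5)


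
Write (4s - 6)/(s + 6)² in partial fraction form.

(4s - 6) = P(s + 6) + Q. At s = -6: Q = 4·(-6) - 6 = -30. Coeff of s: P = 4
Result: 4/(s + 6) - 30/(s + 6)²


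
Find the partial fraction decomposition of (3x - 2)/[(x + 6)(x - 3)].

At x=-6: P = (3·(-6) - 2)/(-6 - 3) = 20/9. At x=3: Q = (3·3 - 2)/(3 + 6) = 7/9
Result: (20/9)/(x + 6) + (7/9)/(x - 3)


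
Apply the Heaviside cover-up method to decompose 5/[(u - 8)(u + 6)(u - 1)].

Cover (u - 8), u=8: A = 5/[(8 + 6)(8 - 1)] = 5/98. Cover (u + 6), u=-6: B = 5/[(-6 - 8)(-6 - 1)] = 5/98. Cover (u - 1), u=1: C = 5/[(1 - 8)(1 + 6)] = -5/49.
Result: (5/98)/(u - 8) + (5/98)/(u + 6) - (5/49)/(u - 1)


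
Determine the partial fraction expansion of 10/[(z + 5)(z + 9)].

10/(z + 5)(z + 9) = P/(z + 5) + Q/(z + 9). P = 10/(-5 + 9) = 5/2, Q = 10/(-9 + 5) = -5/2
Result: (5/2)/(z + 5) - (5/2)/(z + 9)


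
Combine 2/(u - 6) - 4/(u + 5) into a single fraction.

Common denominator (u - 6)(u + 5). Numerator: 2(u + 5) - 4(u - 6) = (2u + 10) - (4u - 24) = -2u + 34
Result: (-2u + 34)/[(u - 6)(u + 5)]


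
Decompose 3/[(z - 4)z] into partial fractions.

3/(z - 4)z = α/(z - 4) + β/z. α = 3/(4 - 0) = 3/4, β = 3/(0 - 4) = -3/4
Result: (3/4)/(z - 4) - (3/4)/z


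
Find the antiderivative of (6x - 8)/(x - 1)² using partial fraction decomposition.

Decompose: α = 6, β = 6·1 - 8 = -2, so (6x - 8)/(x - 1)² = 6/(x - 1) - 2/(x - 1)². Integrate: ∫ α/(x - 1) dx = 6 ln|(x - 1)|; ∫ β/(x - 1)² dx = 2/(x - 1). Sum: 6 ln|(x - 1)| + 2/(x - 1) + C


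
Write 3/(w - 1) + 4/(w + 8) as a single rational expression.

Common denominator (w - 1)(w + 8). Numerator: 3(w + 8) + 4(w - 1) = (3w + 24) + (4w - 4) = 7w + 20
Result: (7w + 20)/[(w - 1)(w + 8)]
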